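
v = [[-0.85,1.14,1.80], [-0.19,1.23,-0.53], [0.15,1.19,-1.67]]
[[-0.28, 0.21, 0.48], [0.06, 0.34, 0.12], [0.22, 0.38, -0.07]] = v @ [[-0.12,0.16,0.27], [-0.05,0.30,0.24], [-0.18,-0.00,0.24]]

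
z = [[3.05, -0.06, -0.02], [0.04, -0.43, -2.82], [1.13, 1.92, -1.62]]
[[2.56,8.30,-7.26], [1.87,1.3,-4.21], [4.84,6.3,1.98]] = z@[[0.86, 2.74, -2.31], [1.3, 1.16, 3.21], [-0.85, -0.60, 0.97]]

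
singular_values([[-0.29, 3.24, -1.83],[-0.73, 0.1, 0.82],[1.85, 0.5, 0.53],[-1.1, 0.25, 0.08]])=[3.75, 2.29, 1.02]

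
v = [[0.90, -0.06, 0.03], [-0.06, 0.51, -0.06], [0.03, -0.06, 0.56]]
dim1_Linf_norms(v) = [0.9, 0.51, 0.56]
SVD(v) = [[-0.98, -0.18, 0.08], [0.16, -0.5, 0.85], [-0.11, 0.85, 0.52]] @ diag([0.9133253873349625, 0.58939514089958, 0.4672794717654575]) @ [[-0.98, 0.16, -0.11], [-0.18, -0.50, 0.85], [0.08, 0.85, 0.52]]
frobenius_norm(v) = 1.18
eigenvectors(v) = [[0.98, -0.18, 0.08],[-0.16, -0.5, 0.85],[0.11, 0.85, 0.52]]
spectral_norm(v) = 0.91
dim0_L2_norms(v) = [0.9, 0.52, 0.56]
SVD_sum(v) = [[0.88, -0.15, 0.10],[-0.15, 0.02, -0.02],[0.10, -0.02, 0.01]] + [[0.02, 0.05, -0.09], [0.05, 0.15, -0.25], [-0.09, -0.25, 0.42]] + [[0.00, 0.03, 0.02], [0.03, 0.34, 0.21], [0.02, 0.21, 0.13]]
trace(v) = 1.97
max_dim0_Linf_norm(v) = 0.9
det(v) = 0.25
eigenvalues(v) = [0.91, 0.59, 0.47]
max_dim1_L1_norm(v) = 0.99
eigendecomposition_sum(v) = [[0.88, -0.15, 0.1],[-0.15, 0.02, -0.02],[0.1, -0.02, 0.01]] + [[0.02,  0.05,  -0.09], [0.05,  0.15,  -0.25], [-0.09,  -0.25,  0.42]] + [[0.00, 0.03, 0.02], [0.03, 0.34, 0.21], [0.02, 0.21, 0.13]]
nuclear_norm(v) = 1.97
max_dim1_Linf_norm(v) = 0.9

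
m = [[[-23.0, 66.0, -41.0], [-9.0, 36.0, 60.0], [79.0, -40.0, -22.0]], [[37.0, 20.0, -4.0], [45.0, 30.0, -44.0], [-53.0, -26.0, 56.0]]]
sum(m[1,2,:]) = -23.0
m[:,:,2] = [[-41.0, 60.0, -22.0], [-4.0, -44.0, 56.0]]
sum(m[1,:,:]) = 61.0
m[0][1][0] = -9.0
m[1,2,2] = 56.0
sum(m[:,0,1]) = 86.0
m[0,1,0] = -9.0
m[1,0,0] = 37.0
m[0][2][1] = -40.0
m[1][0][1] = 20.0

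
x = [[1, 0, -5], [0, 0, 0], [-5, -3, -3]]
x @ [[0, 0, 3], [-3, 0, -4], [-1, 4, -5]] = [[5, -20, 28], [0, 0, 0], [12, -12, 12]]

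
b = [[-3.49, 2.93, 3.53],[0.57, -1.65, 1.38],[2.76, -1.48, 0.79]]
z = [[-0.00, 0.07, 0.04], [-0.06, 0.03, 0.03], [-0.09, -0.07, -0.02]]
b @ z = [[-0.49,  -0.4,  -0.12], [-0.03,  -0.11,  -0.05], [0.02,  0.09,  0.05]]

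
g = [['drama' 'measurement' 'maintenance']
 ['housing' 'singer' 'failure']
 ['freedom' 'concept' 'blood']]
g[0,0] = 'drama'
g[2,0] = 'freedom'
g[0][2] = 'maintenance'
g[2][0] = 'freedom'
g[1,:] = ['housing', 'singer', 'failure']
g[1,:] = ['housing', 'singer', 'failure']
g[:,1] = ['measurement', 'singer', 'concept']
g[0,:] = ['drama', 'measurement', 'maintenance']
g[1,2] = 'failure'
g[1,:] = ['housing', 'singer', 'failure']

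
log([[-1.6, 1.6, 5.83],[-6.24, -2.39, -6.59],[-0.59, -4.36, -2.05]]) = [[3.36, 2.06, 2.05],[-1.85, 1.07, 0.48],[-1.9, -1.18, 0.74]]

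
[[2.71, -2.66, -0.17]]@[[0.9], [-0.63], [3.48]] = [[3.52]]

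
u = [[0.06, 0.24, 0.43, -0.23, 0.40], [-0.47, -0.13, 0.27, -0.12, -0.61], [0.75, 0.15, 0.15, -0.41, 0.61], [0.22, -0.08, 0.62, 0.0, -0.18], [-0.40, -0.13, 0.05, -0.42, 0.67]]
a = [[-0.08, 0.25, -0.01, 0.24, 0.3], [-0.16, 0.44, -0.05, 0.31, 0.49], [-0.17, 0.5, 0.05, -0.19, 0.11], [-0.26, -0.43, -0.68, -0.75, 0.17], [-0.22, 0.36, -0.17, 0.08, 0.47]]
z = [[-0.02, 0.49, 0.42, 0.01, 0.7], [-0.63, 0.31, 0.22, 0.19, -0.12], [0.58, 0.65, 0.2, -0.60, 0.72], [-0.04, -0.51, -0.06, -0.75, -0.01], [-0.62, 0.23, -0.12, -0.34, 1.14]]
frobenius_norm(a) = 1.69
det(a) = -0.00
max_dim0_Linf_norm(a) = 0.75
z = a + u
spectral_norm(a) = 1.25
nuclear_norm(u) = 3.65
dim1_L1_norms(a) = [0.88, 1.45, 1.02, 2.29, 1.3]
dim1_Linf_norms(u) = [0.43, 0.61, 0.75, 0.62, 0.67]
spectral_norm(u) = 1.39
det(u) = 0.07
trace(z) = 0.88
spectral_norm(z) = 1.80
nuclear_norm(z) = 4.70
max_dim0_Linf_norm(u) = 0.75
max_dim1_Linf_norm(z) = 1.14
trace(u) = 0.75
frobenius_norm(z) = 2.42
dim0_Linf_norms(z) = [0.63, 0.65, 0.42, 0.75, 1.14]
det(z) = 0.27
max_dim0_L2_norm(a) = 0.91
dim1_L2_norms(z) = [0.95, 0.77, 1.3, 0.91, 1.37]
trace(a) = 0.13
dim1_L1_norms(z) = [1.64, 1.47, 2.75, 1.37, 2.45]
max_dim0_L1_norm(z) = 2.69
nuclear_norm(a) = 2.74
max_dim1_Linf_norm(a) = 0.75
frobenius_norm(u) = 1.89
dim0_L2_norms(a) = [0.42, 0.91, 0.7, 0.87, 0.77]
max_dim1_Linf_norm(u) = 0.75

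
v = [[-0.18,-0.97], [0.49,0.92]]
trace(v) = 0.74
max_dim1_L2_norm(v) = 1.04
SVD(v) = [[0.69, -0.73], [-0.73, -0.69]] @ diag([1.4184964261715043, 0.21832977107730506]) @ [[-0.34, -0.94], [-0.94, 0.34]]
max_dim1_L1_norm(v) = 1.41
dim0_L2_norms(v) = [0.52, 1.34]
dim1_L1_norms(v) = [1.15, 1.41]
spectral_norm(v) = 1.42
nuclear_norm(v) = 1.64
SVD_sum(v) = [[-0.33, -0.92], [0.35, 0.97]] + [[0.15, -0.05], [0.14, -0.05]]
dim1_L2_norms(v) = [0.99, 1.04]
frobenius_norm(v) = 1.44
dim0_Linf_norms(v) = [0.49, 0.97]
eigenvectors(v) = [[(0.82+0j), 0.82-0.00j], [(-0.46-0.35j), (-0.46+0.35j)]]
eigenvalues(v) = [(0.37+0.42j), (0.37-0.42j)]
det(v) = 0.31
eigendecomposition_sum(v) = [[-0.09+0.45j, (-0.48+0.43j)], [0.24-0.22j, (0.46-0.04j)]] + [[(-0.09-0.45j), (-0.48-0.43j)], [0.24+0.22j, 0.46+0.04j]]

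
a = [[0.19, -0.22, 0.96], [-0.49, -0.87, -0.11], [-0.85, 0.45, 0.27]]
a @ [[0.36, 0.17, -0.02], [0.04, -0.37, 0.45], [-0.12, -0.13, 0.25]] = [[-0.06, -0.01, 0.14],[-0.2, 0.25, -0.41],[-0.32, -0.35, 0.29]]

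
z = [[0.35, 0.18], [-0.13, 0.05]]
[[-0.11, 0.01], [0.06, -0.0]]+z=[[0.24, 0.19], [-0.07, 0.05]]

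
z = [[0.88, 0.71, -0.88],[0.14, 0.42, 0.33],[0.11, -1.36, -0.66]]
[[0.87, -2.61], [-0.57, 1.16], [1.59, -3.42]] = z @ [[0.36, -1.29], [-0.60, 1.15], [-1.11, 2.60]]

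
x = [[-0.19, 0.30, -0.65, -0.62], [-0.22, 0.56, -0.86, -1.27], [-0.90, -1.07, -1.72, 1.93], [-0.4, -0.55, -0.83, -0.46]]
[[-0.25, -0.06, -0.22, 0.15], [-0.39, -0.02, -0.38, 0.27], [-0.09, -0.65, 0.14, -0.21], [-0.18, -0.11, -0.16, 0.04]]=x @ [[0.18, 0.14, -0.05, 0.09],  [-0.13, -0.04, -0.07, 0.12],  [0.16, 0.17, 0.17, -0.11],  [0.11, -0.14, 0.16, -0.1]]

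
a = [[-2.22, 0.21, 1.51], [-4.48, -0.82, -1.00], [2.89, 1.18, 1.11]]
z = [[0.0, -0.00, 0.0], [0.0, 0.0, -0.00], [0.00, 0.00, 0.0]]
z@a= [[0.0,0.0,0.00], [0.0,0.00,0.0], [0.0,0.0,0.00]]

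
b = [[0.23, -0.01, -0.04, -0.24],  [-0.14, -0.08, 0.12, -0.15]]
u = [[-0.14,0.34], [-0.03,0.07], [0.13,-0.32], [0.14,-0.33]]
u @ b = [[-0.08, -0.03, 0.05, -0.02], [-0.02, -0.01, 0.01, -0.0], [0.07, 0.02, -0.04, 0.02], [0.08, 0.02, -0.05, 0.02]]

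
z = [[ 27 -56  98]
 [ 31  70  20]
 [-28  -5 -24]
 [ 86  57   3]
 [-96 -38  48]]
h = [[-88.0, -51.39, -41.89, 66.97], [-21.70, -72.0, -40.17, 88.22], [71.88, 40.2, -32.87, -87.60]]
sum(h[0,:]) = -114.30999999999997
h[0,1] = -51.39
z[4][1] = -38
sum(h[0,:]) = -114.30999999999997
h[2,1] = 40.2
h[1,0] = -21.7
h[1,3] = 88.22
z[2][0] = -28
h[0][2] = -41.89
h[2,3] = -87.6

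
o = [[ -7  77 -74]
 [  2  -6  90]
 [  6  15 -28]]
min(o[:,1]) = -6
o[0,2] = -74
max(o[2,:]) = 15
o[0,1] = 77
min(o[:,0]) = -7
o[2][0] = 6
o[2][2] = -28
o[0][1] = 77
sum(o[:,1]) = 86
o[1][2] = 90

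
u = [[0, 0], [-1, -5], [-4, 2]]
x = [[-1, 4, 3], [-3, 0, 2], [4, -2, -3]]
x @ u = [[-16, -14], [-8, 4], [14, 4]]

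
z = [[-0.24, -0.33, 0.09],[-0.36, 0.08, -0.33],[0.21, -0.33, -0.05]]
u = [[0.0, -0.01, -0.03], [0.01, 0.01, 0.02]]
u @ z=[[-0.0,0.01,0.0], [-0.0,-0.01,-0.0]]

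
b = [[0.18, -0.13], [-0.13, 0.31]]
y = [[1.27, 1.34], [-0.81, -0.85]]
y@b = [[0.05, 0.25],[-0.04, -0.16]]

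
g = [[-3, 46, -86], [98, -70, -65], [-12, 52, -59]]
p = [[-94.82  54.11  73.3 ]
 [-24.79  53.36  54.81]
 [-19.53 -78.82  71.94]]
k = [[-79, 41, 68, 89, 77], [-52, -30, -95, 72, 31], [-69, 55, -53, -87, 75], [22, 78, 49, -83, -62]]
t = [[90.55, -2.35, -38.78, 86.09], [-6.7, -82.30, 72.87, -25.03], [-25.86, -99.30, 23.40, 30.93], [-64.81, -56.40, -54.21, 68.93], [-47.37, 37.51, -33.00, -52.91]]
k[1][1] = -30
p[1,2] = 54.81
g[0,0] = -3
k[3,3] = -83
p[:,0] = [-94.82, -24.79, -19.53]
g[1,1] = -70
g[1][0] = 98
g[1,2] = -65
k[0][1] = 41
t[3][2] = -54.21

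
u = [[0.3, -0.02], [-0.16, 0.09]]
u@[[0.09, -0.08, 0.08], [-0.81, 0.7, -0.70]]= [[0.04, -0.04, 0.04],[-0.09, 0.08, -0.08]]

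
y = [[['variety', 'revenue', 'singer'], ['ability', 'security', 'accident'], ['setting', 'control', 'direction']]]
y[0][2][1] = 'control'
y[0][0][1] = 'revenue'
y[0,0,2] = 'singer'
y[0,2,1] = 'control'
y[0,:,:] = [['variety', 'revenue', 'singer'], ['ability', 'security', 'accident'], ['setting', 'control', 'direction']]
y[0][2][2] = 'direction'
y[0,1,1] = 'security'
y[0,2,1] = 'control'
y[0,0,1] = 'revenue'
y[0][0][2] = 'singer'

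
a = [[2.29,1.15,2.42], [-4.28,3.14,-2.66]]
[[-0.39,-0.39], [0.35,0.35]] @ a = [[0.78, -1.67, 0.09], [-0.70, 1.50, -0.08]]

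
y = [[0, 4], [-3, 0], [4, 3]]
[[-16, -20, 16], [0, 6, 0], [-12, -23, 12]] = y@[[0, -2, 0], [-4, -5, 4]]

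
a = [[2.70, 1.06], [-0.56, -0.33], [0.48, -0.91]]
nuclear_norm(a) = 4.00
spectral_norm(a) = 2.97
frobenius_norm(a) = 3.15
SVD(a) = [[-0.98, 0.02], [0.22, -0.1], [-0.04, -0.99]] @ diag([2.9730414279049144, 1.027435967815567]) @ [[-0.93, -0.36], [-0.36, 0.93]]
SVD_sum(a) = [[2.71, 1.04], [-0.6, -0.23], [0.11, 0.04]] + [[-0.01, 0.02], [0.04, -0.10], [0.37, -0.95]]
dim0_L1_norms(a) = [3.74, 2.3]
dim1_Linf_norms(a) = [2.7, 0.56, 0.91]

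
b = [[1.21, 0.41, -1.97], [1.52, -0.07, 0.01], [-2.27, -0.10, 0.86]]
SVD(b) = [[-0.61, 0.74, 0.28], [-0.37, -0.58, 0.72], [0.70, 0.34, 0.63]] @ diag([3.418742533617836, 1.4294050061065107, 0.0009040740788851924]) @ [[-0.85, -0.09, 0.53], [-0.53, 0.22, -0.82], [0.04, 0.97, 0.23]]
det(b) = -0.00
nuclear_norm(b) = 4.85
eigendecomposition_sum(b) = [[1.78,0.26,-1.45], [0.80,0.12,-0.65], [-1.70,-0.25,1.38]] + [[-0.57, 0.15, -0.52], [0.72, -0.19, 0.66], [-0.57, 0.15, -0.52]] + [[0.0, 0.0, 0.0], [0.00, 0.00, 0.0], [0.00, 0.00, 0.0]]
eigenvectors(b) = [[-0.69, -0.53, 0.04], [-0.31, 0.67, 0.97], [0.66, -0.53, 0.23]]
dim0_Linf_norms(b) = [2.27, 0.41, 1.97]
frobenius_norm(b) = 3.71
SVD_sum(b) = [[1.77, 0.18, -1.11], [1.08, 0.11, -0.67], [-2.01, -0.21, 1.26]] + [[-0.56, 0.23, -0.86], [0.44, -0.18, 0.68], [-0.26, 0.1, -0.4]] + [[0.0, 0.00, 0.0], [0.00, 0.00, 0.00], [0.0, 0.00, 0.0]]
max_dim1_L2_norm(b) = 2.43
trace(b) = 2.00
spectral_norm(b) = 3.42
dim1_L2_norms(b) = [2.35, 1.52, 2.43]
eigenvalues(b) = [3.28, -1.28, 0.0]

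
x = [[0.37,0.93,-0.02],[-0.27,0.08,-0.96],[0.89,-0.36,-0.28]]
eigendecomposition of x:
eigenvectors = [[(-0.66+0j), -0.66-0.00j, -0.37+0.00j], [(-0.16-0.56j), -0.16+0.56j, (0.56+0j)], [(-0.21+0.43j), -0.21-0.43j, 0.74+0.00j]]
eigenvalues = [(0.59+0.81j), (0.59-0.81j), (-1+0j)]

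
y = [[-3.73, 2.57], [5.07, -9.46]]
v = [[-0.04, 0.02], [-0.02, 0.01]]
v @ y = [[0.25, -0.29],[0.13, -0.15]]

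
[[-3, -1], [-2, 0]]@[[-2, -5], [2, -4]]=[[4, 19], [4, 10]]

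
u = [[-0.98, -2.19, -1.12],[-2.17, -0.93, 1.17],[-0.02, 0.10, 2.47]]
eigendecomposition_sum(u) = [[-1.58, -1.57, 0.01],[-1.57, -1.56, 0.01],[0.02, 0.02, -0.0]] + [[0.52,-0.52,0.88], [-0.53,0.52,-0.89], [0.05,-0.05,0.08]] + [[0.08, -0.10, -2.02], [-0.08, 0.11, 2.05], [-0.09, 0.12, 2.39]]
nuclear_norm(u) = 7.14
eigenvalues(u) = [-3.14, 1.12, 2.57]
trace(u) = 0.56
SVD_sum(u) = [[-1.62, -1.76, -0.38], [-1.30, -1.41, -0.30], [0.30, 0.32, 0.07]] + [[0.28, -0.07, -0.89], [-0.51, 0.13, 1.61], [-0.71, 0.18, 2.24]] + [[0.36, -0.36, 0.14], [-0.36, 0.36, -0.14], [0.4, -0.40, 0.16]]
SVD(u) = [[0.77, -0.31, 0.56], [0.62, 0.56, -0.55], [-0.14, 0.77, 0.62]] @ diag([3.1378561805334093, 3.053739544559805, 0.9452160516410824]) @ [[-0.67, -0.73, -0.16], [-0.30, 0.07, 0.95], [0.68, -0.68, 0.27]]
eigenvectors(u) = [[0.71, 0.7, -0.54], [0.7, -0.71, 0.55], [-0.01, 0.06, 0.64]]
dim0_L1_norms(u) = [3.17, 3.22, 4.76]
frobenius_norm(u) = 4.48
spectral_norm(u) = 3.14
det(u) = -9.06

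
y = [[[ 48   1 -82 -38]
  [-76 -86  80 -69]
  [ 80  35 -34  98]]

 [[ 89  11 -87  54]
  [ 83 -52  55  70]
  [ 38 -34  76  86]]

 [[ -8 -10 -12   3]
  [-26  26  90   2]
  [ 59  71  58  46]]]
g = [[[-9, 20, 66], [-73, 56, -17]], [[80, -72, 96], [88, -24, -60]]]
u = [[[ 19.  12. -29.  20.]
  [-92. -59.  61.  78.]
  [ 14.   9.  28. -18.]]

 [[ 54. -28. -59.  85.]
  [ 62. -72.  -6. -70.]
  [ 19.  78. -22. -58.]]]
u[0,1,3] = 78.0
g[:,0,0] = [-9, 80]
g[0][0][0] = -9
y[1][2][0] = 38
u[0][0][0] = 19.0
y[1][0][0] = 89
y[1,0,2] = -87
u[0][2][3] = -18.0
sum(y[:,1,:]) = 97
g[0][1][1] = 56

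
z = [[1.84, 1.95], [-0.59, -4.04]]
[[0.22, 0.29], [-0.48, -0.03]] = z @ [[-0.01,0.18],  [0.12,-0.02]]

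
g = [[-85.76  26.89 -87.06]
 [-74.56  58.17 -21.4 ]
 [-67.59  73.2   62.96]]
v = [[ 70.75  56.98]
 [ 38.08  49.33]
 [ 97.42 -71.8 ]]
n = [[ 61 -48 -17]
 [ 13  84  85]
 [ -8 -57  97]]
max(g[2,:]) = 73.2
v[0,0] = 70.75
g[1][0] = -74.56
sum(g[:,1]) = 158.26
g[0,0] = -85.76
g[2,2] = 62.96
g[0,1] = 26.89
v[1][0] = 38.08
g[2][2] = 62.96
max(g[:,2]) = 62.96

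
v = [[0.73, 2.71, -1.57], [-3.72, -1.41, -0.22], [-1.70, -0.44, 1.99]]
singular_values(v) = [4.91, 2.57, 1.6]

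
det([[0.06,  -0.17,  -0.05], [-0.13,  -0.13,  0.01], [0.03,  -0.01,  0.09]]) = -0.003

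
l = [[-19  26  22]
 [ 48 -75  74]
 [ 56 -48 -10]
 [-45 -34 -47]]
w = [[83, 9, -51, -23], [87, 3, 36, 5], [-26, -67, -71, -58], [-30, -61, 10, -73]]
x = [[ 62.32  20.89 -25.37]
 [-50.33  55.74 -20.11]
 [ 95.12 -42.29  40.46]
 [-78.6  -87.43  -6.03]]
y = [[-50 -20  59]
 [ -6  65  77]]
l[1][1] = -75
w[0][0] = 83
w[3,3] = -73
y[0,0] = -50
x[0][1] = 20.89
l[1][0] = 48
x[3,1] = -87.43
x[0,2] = -25.37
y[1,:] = [-6, 65, 77]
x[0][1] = 20.89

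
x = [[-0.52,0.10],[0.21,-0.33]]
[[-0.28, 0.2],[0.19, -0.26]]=x @ [[0.48, -0.27], [-0.27, 0.61]]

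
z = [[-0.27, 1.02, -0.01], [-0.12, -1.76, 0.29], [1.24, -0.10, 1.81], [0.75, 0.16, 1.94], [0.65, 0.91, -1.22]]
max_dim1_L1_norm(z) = 3.15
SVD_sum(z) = [[-0.11,0.08,-0.31], [0.21,-0.15,0.58], [0.70,-0.49,1.91], [0.67,-0.47,1.81], [-0.37,0.26,-1.01]] + [[0.29, 0.8, 0.10],[-0.56, -1.54, -0.19],[0.18, 0.50, 0.06],[0.22, 0.59, 0.07],[0.32, 0.87, 0.11]] + [[-0.45, 0.14, 0.2],[0.23, -0.07, -0.10],[0.35, -0.11, -0.16],[-0.13, 0.04, 0.06],[0.7, -0.22, -0.32]]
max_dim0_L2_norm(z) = 2.93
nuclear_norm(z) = 6.49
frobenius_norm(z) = 4.03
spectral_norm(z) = 3.17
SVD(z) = [[-0.11, -0.38, -0.48], [0.20, 0.74, 0.24], [0.66, -0.24, 0.37], [0.63, -0.28, -0.14], [-0.35, -0.42, 0.75]] @ diag([3.1714250389420005, 2.2377559333784953, 1.0762953149582457]) @ [[0.34,  -0.24,  0.91], [-0.34,  -0.93,  -0.12], [0.88,  -0.27,  -0.39]]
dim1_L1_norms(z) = [1.3, 2.17, 3.15, 2.85, 2.78]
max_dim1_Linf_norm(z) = 1.94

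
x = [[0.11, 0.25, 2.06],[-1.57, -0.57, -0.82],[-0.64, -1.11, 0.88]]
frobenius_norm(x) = 3.19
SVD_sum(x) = [[0.69, 0.26, 1.84], [-0.48, -0.18, -1.28], [0.16, 0.06, 0.42]] + [[-0.37, -0.29, 0.18], [-0.88, -0.69, 0.42], [-1.05, -0.82, 0.50]] + [[-0.21, 0.29, 0.04], [-0.21, 0.3, 0.04], [0.25, -0.35, -0.05]]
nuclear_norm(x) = 5.05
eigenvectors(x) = [[(-0.2-0.6j), -0.20+0.60j, 0.60+0.00j], [0.67+0.00j, (0.67-0j), (-0.64+0j)], [(0.37+0.07j), 0.37-0.07j, (0.49+0j)]]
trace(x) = 0.42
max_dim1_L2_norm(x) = 2.08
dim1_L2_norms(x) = [2.08, 1.86, 1.55]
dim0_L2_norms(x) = [1.7, 1.27, 2.39]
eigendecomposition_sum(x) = [[(-0+0.72j), 0.39+0.43j, 0.51-0.31j], [(-0.72-0.24j), -0.57+0.25j, (0.14+0.62j)], [(-0.37-0.21j), (-0.34+0.08j), (0.01+0.35j)]] + [[-0.00-0.72j, 0.39-0.43j, 0.51+0.31j], [(-0.72+0.24j), -0.57-0.25j, (0.14-0.62j)], [-0.37+0.21j, -0.34-0.08j, (0.01-0.35j)]] + [[(0.12-0j), (-0.53-0j), (1.04+0j)],[-0.13+0.00j, (0.57+0j), (-1.1-0j)],[0.10-0.00j, (-0.44-0j), (0.85+0j)]]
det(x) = 3.16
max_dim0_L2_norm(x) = 2.39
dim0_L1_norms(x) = [2.32, 1.93, 3.76]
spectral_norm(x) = 2.46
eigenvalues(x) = [(-0.56+1.32j), (-0.56-1.32j), (1.54+0j)]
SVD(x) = [[-0.81, -0.26, -0.53], [0.56, -0.62, -0.55], [-0.18, -0.74, 0.65]] @ diag([2.4587697002125775, 1.9248979840951115, 0.667622132754094]) @ [[-0.35, -0.13, -0.93], [0.74, 0.58, -0.35], [0.58, -0.81, -0.1]]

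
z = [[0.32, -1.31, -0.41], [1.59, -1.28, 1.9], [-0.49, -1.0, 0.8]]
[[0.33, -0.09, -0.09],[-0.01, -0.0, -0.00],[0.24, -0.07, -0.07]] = z @ [[-0.11, 0.03, 0.03], [-0.25, 0.07, 0.07], [-0.08, 0.02, 0.02]]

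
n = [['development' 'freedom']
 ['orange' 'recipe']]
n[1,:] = ['orange', 'recipe']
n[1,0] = 'orange'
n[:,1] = ['freedom', 'recipe']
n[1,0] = 'orange'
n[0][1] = 'freedom'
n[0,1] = 'freedom'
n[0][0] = 'development'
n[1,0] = 'orange'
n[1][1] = 'recipe'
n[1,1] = 'recipe'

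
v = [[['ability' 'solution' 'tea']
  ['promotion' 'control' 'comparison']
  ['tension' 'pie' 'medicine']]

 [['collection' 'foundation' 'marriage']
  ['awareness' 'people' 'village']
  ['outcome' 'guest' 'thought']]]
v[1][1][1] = 'people'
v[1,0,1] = 'foundation'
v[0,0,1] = 'solution'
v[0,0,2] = 'tea'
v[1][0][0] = 'collection'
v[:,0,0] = ['ability', 'collection']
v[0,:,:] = [['ability', 'solution', 'tea'], ['promotion', 'control', 'comparison'], ['tension', 'pie', 'medicine']]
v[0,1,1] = 'control'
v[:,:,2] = [['tea', 'comparison', 'medicine'], ['marriage', 'village', 'thought']]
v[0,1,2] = 'comparison'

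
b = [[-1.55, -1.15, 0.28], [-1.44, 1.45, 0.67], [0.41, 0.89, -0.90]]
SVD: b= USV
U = [[-0.7,-0.48,-0.52],[-0.62,0.78,0.12],[0.35,0.41,-0.84]]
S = [2.33, 2.05, 0.75]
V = [[0.91,0.1,-0.4], [-0.1,0.99,0.01], [0.4,0.03,0.92]]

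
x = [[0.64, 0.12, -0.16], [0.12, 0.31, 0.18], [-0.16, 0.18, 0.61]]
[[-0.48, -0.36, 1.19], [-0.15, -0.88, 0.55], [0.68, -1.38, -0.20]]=x@[[-0.14, -0.85, 1.52],[-1.27, -1.3, 1.38],[1.46, -2.10, -0.33]]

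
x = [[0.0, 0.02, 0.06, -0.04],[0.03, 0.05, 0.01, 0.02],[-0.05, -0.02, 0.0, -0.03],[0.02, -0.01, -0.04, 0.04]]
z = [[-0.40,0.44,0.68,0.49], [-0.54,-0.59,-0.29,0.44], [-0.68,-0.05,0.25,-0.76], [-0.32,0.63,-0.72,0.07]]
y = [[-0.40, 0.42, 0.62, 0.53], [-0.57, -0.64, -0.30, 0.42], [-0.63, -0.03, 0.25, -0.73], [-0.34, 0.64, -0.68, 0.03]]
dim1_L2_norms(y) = [1.0, 1.0, 1.0, 0.99]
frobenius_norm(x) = 0.13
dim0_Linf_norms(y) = [0.63, 0.64, 0.68, 0.73]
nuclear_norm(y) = 3.99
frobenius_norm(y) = 2.00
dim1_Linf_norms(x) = [0.06, 0.05, 0.05, 0.04]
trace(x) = 0.09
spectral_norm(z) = 1.08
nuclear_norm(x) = 0.21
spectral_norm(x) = 0.10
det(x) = 0.00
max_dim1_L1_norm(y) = 1.97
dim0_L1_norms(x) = [0.1, 0.1, 0.11, 0.13]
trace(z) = -0.67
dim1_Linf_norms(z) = [0.68, 0.59, 0.76, 0.72]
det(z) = -1.04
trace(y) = -0.76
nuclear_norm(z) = 4.05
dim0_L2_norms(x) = [0.06, 0.06, 0.07, 0.07]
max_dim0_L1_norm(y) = 1.94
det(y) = -0.99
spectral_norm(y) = 1.00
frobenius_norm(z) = 2.03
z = y + x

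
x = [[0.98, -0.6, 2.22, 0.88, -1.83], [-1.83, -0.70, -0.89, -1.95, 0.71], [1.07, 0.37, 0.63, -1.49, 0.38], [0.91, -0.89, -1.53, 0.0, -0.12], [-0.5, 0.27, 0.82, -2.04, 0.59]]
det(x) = 0.110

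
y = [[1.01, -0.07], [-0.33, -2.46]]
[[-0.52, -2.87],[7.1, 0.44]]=y @ [[-0.71, -2.83], [-2.79, 0.20]]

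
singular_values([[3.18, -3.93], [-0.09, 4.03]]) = [6.14, 2.03]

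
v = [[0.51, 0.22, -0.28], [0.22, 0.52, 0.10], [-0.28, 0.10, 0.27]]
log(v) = [[-2.47, 1.55, -2.75], [1.55, -1.47, 1.71], [-2.75, 1.71, -4.03]]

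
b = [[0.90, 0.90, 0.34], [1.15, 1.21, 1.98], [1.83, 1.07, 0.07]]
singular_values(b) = [3.3, 1.41, 0.22]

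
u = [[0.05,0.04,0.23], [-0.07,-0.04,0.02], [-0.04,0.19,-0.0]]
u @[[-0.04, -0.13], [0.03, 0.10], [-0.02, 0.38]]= [[-0.01, 0.08], [0.0, 0.01], [0.01, 0.02]]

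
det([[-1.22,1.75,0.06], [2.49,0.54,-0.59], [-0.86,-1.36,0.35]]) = -0.064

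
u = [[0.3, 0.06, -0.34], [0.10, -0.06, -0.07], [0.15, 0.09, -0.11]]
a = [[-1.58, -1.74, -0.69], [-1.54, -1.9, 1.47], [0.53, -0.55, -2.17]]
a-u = [[-1.88, -1.8, -0.35], [-1.64, -1.84, 1.54], [0.38, -0.64, -2.06]]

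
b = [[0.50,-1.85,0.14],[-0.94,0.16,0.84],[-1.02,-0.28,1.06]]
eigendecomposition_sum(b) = [[0.87, -0.78, -0.56], [-0.76, 0.69, 0.49], [-0.71, 0.64, 0.46]] + [[-0.37, -1.09, 0.72], [-0.18, -0.53, 0.35], [-0.32, -0.94, 0.62]] + [[0.00, 0.02, -0.02],[0.00, 0.01, -0.01],[0.01, 0.02, -0.02]]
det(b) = 0.00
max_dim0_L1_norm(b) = 2.46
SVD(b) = [[-0.72, -0.68, -0.16], [0.53, -0.37, -0.76], [0.46, -0.63, 0.63]] @ diag([2.0171305693753223, 1.8656053245555586, 0.0010193534914806164]) @ [[-0.65, 0.63, 0.41], [0.35, 0.74, -0.58], [-0.67, -0.23, -0.71]]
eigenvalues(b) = [2.01, -0.28, -0.01]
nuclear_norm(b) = 3.88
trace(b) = 1.72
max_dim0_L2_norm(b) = 1.88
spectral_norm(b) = 2.02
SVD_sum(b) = [[0.95, -0.92, -0.59], [-0.70, 0.67, 0.44], [-0.61, 0.59, 0.38]] + [[-0.45,  -0.93,  0.73], [-0.25,  -0.51,  0.40], [-0.41,  -0.87,  0.68]] + [[0.00, 0.0, 0.00], [0.00, 0.0, 0.0], [-0.00, -0.00, -0.00]]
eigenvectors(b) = [[0.64, -0.71, 0.67],[-0.56, -0.35, 0.24],[-0.52, -0.61, 0.7]]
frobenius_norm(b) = 2.75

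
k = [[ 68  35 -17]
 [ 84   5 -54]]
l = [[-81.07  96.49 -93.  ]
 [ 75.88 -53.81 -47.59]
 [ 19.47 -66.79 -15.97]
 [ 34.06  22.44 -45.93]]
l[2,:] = [19.47, -66.79, -15.97]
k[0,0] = 68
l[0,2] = -93.0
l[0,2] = -93.0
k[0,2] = -17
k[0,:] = [68, 35, -17]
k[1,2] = -54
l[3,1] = 22.44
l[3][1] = 22.44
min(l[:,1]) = -66.79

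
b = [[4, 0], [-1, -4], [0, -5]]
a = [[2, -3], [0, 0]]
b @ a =[[8, -12], [-2, 3], [0, 0]]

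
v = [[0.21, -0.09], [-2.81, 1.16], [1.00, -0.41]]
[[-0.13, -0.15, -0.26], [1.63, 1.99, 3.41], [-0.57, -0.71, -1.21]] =v @ [[0.16, -0.55, -0.94], [1.79, 0.38, 0.66]]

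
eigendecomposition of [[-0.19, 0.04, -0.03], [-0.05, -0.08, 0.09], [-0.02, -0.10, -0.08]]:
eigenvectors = [[0.94+0.00j,(0.04-0.22j),0.04+0.22j], [0.17+0.00j,(0.7+0j),0.70-0.00j], [(0.31+0j),(0.03+0.68j),0.03-0.68j]]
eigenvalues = [(-0.19+0j), (-0.08+0.1j), (-0.08-0.1j)]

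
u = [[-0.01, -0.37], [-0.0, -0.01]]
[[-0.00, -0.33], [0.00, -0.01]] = u @ [[0.54, -0.01], [-0.01, 0.88]]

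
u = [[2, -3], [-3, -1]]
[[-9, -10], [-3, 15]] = u@[[0, -5], [3, 0]]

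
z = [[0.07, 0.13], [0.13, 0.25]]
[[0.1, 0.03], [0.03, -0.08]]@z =[[0.01, 0.02], [-0.01, -0.02]]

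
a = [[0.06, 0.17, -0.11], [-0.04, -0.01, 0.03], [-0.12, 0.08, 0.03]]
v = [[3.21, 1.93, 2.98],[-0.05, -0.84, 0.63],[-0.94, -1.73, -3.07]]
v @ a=[[-0.24, 0.76, -0.21], [-0.04, 0.05, -0.0], [0.38, -0.39, -0.04]]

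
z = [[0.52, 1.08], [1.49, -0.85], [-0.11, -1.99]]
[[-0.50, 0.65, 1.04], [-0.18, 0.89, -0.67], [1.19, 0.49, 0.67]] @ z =[[0.59, -3.16], [1.31, 0.38], [1.28, -0.46]]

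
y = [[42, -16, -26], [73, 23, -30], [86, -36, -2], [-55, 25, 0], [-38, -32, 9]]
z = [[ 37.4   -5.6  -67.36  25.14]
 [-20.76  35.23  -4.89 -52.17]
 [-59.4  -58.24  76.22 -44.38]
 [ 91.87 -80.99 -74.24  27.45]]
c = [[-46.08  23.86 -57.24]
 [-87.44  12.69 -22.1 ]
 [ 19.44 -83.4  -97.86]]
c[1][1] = 12.69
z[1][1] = 35.23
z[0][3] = 25.14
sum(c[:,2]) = -177.2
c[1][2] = -22.1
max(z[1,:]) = 35.23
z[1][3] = -52.17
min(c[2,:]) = -97.86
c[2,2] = -97.86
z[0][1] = -5.6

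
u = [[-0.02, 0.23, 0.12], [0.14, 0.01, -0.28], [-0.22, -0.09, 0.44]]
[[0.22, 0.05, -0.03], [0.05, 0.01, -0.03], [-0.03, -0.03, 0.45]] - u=[[0.24, -0.18, -0.15], [-0.09, 0.00, 0.25], [0.19, 0.06, 0.01]]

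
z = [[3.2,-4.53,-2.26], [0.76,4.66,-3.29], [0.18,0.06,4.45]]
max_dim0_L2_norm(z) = 6.5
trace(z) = 12.31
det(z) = 86.79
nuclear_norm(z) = 15.05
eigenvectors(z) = [[(-0.92+0j), -0.92-0.00j, 0.86+0.00j], [(0.08+0.37j), 0.08-0.37j, -0.46+0.00j], [0.04+0.07j, (0.04-0.07j), 0.24+0.00j]]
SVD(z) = [[0.66, -0.63, -0.42], [-0.74, -0.42, -0.53], [0.15, 0.65, -0.74]] @ diag([6.7935068009848045, 6.198829450040416, 2.0608441945680442]) @ [[0.23,-0.94,0.24], [-0.36,0.15,0.92], [-0.9,-0.30,-0.30]]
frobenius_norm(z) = 9.42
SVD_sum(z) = [[1.04, -4.22, 1.07],[-1.16, 4.72, -1.19],[0.24, -0.98, 0.25]] + [[1.38, -0.56, -3.58], [0.94, -0.38, -2.43], [-1.44, 0.59, 3.74]] + [[0.78, 0.26, 0.26], [0.98, 0.32, 0.33], [1.38, 0.46, 0.46]]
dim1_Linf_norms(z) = [4.53, 4.66, 4.45]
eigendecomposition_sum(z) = [[(1.44+1.44j),-1.17+4.07j,-7.32+2.57j], [(0.46-0.7j),(1.75+0.14j),(1.65+2.75j)], [(0.05-0.16j),0.34-0.08j,0.48+0.42j]] + [[1.44-1.44j, (-1.17-4.07j), -7.32-2.57j], [(0.46+0.7j), 1.75-0.14j, 1.65-2.75j], [(0.05+0.16j), 0.34+0.08j, 0.48-0.42j]] + [[(0.32-0j), -2.19-0.00j, 12.38+0.00j], [-0.17+0.00j, (1.17+0j), -6.59-0.00j], [(0.09-0j), (-0.62-0j), 3.49+0.00j]]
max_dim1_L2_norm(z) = 5.99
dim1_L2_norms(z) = [5.99, 5.75, 4.45]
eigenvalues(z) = [(3.67+2j), (3.67-2j), (4.98+0j)]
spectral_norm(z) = 6.79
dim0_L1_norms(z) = [4.14, 9.25, 10.0]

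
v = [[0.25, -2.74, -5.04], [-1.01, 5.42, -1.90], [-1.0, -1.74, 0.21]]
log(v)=[[(0.99+1.41j), -0.17+1.13j, 0.14+3.11j], [(-0.1+0.33j), 1.75+0.26j, -0.15+0.72j], [0.05+0.67j, (-0.19+0.53j), (1.01+1.47j)]]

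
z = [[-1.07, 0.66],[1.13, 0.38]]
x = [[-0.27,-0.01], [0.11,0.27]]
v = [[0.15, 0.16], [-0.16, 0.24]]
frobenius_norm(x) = 0.40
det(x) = -0.07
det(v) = 0.06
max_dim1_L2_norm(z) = 1.26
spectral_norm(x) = 0.33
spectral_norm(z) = 1.57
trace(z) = -0.69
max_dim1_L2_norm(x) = 0.29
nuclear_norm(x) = 0.55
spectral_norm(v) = 0.30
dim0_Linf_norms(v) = [0.16, 0.24]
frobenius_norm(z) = 1.73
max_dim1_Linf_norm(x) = 0.27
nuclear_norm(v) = 0.50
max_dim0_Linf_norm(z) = 1.13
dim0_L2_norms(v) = [0.22, 0.29]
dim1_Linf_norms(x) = [0.27, 0.27]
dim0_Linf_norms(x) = [0.27, 0.27]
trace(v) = 0.39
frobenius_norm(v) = 0.36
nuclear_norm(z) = 2.30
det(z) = -1.15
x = z @ v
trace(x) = 0.00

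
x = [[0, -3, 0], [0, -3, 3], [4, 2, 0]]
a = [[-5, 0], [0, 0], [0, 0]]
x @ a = [[0, 0], [0, 0], [-20, 0]]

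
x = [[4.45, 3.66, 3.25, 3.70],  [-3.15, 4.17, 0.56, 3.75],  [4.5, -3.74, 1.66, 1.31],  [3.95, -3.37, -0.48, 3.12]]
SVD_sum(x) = [[3.05, -1.67, 0.71, 1.07], [-2.7, 1.47, -0.62, -0.95], [5.01, -2.74, 1.16, 1.76], [4.59, -2.51, 1.06, 1.62]] + [[0.69,4.62,2.11,3.84], [0.55,3.68,1.68,3.06], [-0.09,-0.64,-0.29,-0.53], [-0.03,-0.21,-0.1,-0.18]] + [[0.61, 0.61, 0.65, -1.20], [-0.81, -0.82, -0.87, 1.61], [-0.01, -0.01, -0.01, 0.02], [-0.87, -0.87, -0.93, 1.72]] + [[0.11, 0.09, -0.21, -0.01], [-0.19, -0.17, 0.38, 0.03], [-0.4, -0.35, 0.81, 0.06], [0.26, 0.23, -0.52, -0.04]]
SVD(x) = [[-0.39, 0.78, -0.45, 0.2], [0.34, 0.62, 0.61, -0.36], [-0.63, -0.11, 0.01, -0.77], [-0.58, -0.04, 0.65, 0.49]] @ diag([9.622470078994159, 8.243796613032366, 3.553450519659661, 1.261933590229114]) @ [[-0.82, 0.45, -0.19, -0.29], [0.11, 0.72, 0.33, 0.60], [-0.38, -0.38, -0.4, 0.74], [0.41, 0.37, -0.83, -0.06]]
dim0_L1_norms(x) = [16.05, 14.94, 5.95, 11.88]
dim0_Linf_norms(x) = [4.5, 4.17, 3.25, 3.75]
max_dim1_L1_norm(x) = 15.06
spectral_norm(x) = 9.62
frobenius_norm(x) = 13.22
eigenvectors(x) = [[(0.71+0j), 0.29-0.38j, (0.29+0.38j), 0.27+0.00j],[(-0.05+0j), (0.64+0j), (0.64-0j), (0.47+0j)],[(0.54+0j), (-0.25+0.37j), (-0.25-0.37j), (-0.83+0j)],[(0.46+0j), (-0.24+0.33j), -0.24-0.33j, 0.10+0.00j]]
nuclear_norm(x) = 22.68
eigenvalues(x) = [(9.05+0j), (1.11+4.15j), (1.11-4.15j), (2.13+0j)]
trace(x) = 13.40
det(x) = 355.71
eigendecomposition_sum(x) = [[5.19+0.00j,-0.15-0.00j,2.04-0.00j,3.59+0.00j], [(-0.34-0j),0.01+0.00j,(-0.13+0j),(-0.23-0j)], [3.92+0.00j,(-0.12-0j),(1.54-0j),(2.72+0j)], [3.33+0.00j,(-0.1-0j),1.31-0.00j,2.31+0.00j]] + [[(-0.37+1.04j),  (1.9-0.49j),  (0.91-0.12j),  -0.29-1.53j], [-1.42+0.44j,  (2.07+1.64j),  0.86+0.88j,  1.40-1.55j], [(0.31-1.01j),  -1.79+0.56j,  (-0.86+0.15j),  (0.35+1.44j)], [0.31-0.91j,  -1.64+0.46j,  -0.79+0.12j,  0.28+1.32j]] + [[-0.37-1.04j,1.90+0.49j,0.91+0.12j,(-0.29+1.53j)], [(-1.42-0.44j),2.07-1.64j,(0.86-0.88j),(1.4+1.55j)], [0.31+1.01j,(-1.79-0.56j),-0.86-0.15j,0.35-1.44j], [(0.31+0.91j),-1.64-0.46j,(-0.79-0.12j),0.28-1.32j]] + [[0.01-0.00j, 0.02+0.00j, (-0.6+0j), (0.69+0j)], [0.02-0.00j, (0.03+0j), (-1.03+0j), 1.18+0.00j], [(-0.04+0j), -0.05-0.00j, (1.84-0j), (-2.11-0j)], [-0j, 0.01+0.00j, -0.22+0.00j, (0.25+0j)]]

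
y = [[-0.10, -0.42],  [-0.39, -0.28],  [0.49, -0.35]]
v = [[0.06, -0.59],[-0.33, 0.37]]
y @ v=[[0.13,-0.10], [0.07,0.13], [0.14,-0.42]]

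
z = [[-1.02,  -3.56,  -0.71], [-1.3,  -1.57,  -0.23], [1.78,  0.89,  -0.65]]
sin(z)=[[0.26, -0.62, -0.03], [-0.29, 0.55, 0.25], [0.36, -1.87, -1.17]]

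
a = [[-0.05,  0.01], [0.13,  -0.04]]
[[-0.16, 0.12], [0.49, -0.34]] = a @ [[1.81, -1.82], [-6.45, 2.62]]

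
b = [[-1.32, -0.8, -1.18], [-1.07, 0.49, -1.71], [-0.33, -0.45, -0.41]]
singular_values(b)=[2.72, 1.06, 0.15]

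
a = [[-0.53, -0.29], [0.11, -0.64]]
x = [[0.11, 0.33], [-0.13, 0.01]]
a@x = [[-0.02, -0.18],[0.1, 0.03]]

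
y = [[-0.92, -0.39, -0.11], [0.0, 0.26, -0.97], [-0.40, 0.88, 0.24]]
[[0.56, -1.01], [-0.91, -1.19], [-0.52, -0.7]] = y @ [[-0.3,  1.2], [-0.91,  -0.55], [0.69,  1.08]]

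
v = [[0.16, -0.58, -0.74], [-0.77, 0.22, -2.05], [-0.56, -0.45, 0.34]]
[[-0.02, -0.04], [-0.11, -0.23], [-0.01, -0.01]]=v @ [[0.04,0.08], [-0.00,-0.01], [0.04,0.08]]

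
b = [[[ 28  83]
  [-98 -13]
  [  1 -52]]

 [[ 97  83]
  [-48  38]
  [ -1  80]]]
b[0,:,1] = [83, -13, -52]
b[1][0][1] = 83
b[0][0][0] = 28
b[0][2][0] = 1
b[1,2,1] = 80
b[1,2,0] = -1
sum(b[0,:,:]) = -51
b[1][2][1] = 80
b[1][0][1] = 83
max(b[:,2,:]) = 80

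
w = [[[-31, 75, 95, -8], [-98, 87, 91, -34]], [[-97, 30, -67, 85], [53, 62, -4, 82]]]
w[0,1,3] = -34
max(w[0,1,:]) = 91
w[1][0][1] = 30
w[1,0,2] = -67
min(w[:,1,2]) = -4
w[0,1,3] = -34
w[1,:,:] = [[-97, 30, -67, 85], [53, 62, -4, 82]]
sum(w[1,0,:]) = -49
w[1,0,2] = -67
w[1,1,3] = 82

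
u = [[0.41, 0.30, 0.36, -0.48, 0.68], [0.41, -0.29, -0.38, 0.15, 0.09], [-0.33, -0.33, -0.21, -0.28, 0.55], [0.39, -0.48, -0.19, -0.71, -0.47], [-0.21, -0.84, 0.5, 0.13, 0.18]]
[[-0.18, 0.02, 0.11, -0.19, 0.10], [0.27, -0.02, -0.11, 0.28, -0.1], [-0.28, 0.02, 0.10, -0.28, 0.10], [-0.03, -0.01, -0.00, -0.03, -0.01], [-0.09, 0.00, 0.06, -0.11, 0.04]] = u @[[0.39, -0.03, -0.13, 0.40, -0.13], [-0.03, 0.01, 0.01, -0.03, 0.02], [-0.13, 0.01, 0.1, -0.15, 0.07], [0.4, -0.03, -0.15, 0.41, -0.14], [-0.13, 0.02, 0.07, -0.14, 0.08]]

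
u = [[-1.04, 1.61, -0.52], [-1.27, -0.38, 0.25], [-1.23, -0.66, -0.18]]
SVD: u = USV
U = [[-0.78, 0.62, 0.05], [-0.46, -0.51, -0.73], [-0.43, -0.59, 0.68]]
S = [2.11, 1.78, 0.35]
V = [[0.91,-0.38,0.17], [0.41,0.89,-0.19], [0.08,-0.25,-0.97]]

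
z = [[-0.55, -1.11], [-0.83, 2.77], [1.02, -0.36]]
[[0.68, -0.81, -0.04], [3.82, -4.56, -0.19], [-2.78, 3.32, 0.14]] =z@[[-2.5,2.99,0.13], [0.63,-0.75,-0.03]]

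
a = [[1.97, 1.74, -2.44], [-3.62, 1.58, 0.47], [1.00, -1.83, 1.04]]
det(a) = -0.01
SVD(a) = [[-0.5, -0.76, 0.42], [0.84, -0.30, 0.45], [-0.21, 0.58, 0.79]] @ diag([4.539413091268619, 3.675326993675383, 0.0005257186946993855]) @ [[-0.93, 0.19, 0.31], [0.05, -0.78, 0.63], [-0.36, -0.6, -0.72]]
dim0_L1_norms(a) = [6.59, 5.15, 3.95]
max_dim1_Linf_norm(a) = 3.62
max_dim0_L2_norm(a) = 4.24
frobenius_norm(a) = 5.84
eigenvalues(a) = [(2.3+3.34j), (2.3-3.34j), (-0+0j)]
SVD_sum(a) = [[2.11, -0.42, -0.69], [-3.56, 0.71, 1.17], [0.89, -0.18, -0.29]] + [[-0.14, 2.16, -1.75], [-0.06, 0.87, -0.7], [0.11, -1.65, 1.33]] + [[-0.0, -0.0, -0.00], [-0.00, -0.00, -0.00], [-0.00, -0.00, -0.0]]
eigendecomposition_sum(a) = [[(0.99+1.41j), 0.87-1.00j, (-1.22+0.14j)], [-1.81+0.61j, (0.79+1.24j), 0.24-1.35j], [0.50-1.10j, -0.91-0.17j, 0.52+0.69j]] + [[0.99-1.41j,  (0.87+1j),  -1.22-0.14j], [(-1.81-0.61j),  (0.79-1.24j),  (0.24+1.35j)], [(0.5+1.1j),  (-0.91+0.17j),  0.52-0.69j]] + [[-0.00-0.00j, (-0+0j), -0.00+0.00j], [(-0-0j), -0.00+0.00j, -0.00+0.00j], [-0.00-0.00j, (-0+0j), -0.00+0.00j]]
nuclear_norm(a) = 8.22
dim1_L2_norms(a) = [3.59, 3.98, 2.33]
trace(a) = 4.59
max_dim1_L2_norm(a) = 3.98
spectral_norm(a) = 4.54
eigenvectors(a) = [[0.17+0.58j, (0.17-0.58j), 0.36+0.00j], [(-0.67+0j), (-0.67-0j), 0.60+0.00j], [(0.29-0.31j), 0.29+0.31j, 0.72+0.00j]]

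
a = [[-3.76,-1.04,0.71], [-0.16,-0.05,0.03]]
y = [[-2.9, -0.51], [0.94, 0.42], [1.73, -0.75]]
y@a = [[10.99, 3.04, -2.07], [-3.6, -1.00, 0.68], [-6.38, -1.76, 1.21]]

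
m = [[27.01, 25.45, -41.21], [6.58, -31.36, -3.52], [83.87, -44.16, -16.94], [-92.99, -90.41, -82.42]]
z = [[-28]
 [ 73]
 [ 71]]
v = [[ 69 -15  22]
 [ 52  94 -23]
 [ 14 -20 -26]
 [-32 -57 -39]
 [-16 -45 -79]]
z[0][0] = -28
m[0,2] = -41.21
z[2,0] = 71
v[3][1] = -57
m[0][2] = -41.21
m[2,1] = -44.16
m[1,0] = 6.58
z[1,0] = 73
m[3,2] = -82.42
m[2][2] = -16.94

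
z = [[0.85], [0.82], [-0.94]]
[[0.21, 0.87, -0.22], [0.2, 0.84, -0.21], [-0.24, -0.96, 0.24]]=z @[[0.25, 1.02, -0.26]]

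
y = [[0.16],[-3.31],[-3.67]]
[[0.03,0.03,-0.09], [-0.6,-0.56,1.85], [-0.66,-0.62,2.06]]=y@[[0.18, 0.17, -0.56]]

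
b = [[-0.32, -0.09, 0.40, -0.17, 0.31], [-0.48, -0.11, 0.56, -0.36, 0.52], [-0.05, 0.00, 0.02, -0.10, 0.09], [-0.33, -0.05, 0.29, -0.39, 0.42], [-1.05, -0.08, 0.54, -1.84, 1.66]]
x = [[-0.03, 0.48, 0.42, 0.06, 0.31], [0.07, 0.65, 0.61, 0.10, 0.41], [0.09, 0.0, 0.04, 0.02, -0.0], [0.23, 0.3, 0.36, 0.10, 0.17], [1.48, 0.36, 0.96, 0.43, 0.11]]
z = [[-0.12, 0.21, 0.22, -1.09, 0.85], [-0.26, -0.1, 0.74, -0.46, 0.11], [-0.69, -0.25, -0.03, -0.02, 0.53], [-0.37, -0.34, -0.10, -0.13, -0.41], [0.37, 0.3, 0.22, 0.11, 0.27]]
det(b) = -0.00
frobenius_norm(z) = 2.12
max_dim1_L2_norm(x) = 1.85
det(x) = 0.00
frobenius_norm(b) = 3.07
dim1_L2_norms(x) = [0.71, 0.99, 0.1, 0.56, 1.85]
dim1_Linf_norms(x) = [0.48, 0.65, 0.09, 0.36, 1.48]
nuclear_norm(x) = 3.07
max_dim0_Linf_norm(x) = 1.48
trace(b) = 0.86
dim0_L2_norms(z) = [0.91, 0.57, 0.81, 1.2, 1.12]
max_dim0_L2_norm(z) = 1.2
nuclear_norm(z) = 3.93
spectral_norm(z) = 1.61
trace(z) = -0.11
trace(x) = 0.87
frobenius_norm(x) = 2.29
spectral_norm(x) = 2.07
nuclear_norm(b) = 3.62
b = x @ z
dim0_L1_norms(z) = [1.81, 1.2, 1.31, 1.81, 2.17]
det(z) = 0.00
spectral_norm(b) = 3.02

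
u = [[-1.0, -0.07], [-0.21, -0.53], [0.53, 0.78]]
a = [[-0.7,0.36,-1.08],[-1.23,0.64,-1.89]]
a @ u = [[0.05, -0.98],[0.09, -1.73]]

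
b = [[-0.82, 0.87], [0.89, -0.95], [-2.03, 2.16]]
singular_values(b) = [3.45, 0.0]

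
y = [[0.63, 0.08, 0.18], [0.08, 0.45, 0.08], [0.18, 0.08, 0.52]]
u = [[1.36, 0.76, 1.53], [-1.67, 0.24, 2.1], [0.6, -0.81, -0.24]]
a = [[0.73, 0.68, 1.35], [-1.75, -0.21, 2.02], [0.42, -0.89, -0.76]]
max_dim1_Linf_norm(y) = 0.63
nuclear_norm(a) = 5.23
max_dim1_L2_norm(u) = 2.69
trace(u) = 1.36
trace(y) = 1.60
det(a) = 3.32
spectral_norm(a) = 2.89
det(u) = 4.74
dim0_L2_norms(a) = [1.94, 1.14, 2.55]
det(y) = 0.13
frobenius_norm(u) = 3.62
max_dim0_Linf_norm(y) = 0.63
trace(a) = -0.24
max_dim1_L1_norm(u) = 4.01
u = a + y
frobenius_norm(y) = 0.98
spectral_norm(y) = 0.80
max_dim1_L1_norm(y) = 0.89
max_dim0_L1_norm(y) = 0.89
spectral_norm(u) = 2.84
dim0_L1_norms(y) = [0.89, 0.61, 0.78]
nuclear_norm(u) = 5.73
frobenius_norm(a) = 3.40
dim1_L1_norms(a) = [2.76, 3.98, 2.07]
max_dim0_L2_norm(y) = 0.66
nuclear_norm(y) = 1.60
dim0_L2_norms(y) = [0.66, 0.46, 0.56]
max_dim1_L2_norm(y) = 0.66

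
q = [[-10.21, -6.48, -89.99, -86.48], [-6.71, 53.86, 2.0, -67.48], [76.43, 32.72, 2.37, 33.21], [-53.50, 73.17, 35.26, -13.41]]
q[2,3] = 33.21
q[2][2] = 2.37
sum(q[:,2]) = -50.35999999999999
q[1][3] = -67.48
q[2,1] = 32.72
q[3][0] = -53.5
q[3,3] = -13.41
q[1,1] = 53.86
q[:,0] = [-10.21, -6.71, 76.43, -53.5]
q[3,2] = 35.26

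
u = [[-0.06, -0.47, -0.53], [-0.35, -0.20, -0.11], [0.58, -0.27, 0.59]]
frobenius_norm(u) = 1.20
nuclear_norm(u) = 1.88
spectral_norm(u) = 0.99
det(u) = -0.17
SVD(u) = [[-0.49, 0.82, -0.27], [-0.32, 0.12, 0.94], [0.81, 0.55, 0.21]] @ diag([0.9888832643280152, 0.6184184076092202, 0.27761225236297654]) @ [[0.62, 0.08, 0.78],[0.37, -0.91, -0.20],[-0.69, -0.41, 0.59]]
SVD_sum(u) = [[-0.3,-0.04,-0.38], [-0.2,-0.03,-0.25], [0.49,0.06,0.62]] + [[0.19, -0.46, -0.1], [0.03, -0.07, -0.01], [0.13, -0.31, -0.07]] + [[0.05,0.03,-0.04], [-0.18,-0.11,0.15], [-0.04,-0.02,0.03]]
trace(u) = 0.33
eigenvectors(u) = [[(-0.3+0.5j), (-0.3-0.5j), (0.64+0j)], [(-0.11-0.2j), (-0.11+0.2j), 0.75+0.00j], [0.78+0.00j, (0.78-0j), -0.16+0.00j]]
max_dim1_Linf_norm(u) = 0.59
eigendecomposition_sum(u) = [[0.04+0.26j,-0.08-0.20j,-0.22+0.12j],[-0.10-0.04j,0.09+0.01j,-0.1j],[(0.27-0.22j),(-0.17+0.23j),(0.28+0.17j)]] + [[0.04-0.26j, -0.08+0.20j, -0.22-0.12j], [(-0.1+0.04j), 0.09-0.01j, 0.1j], [0.27+0.22j, (-0.17-0.23j), (0.28-0.17j)]] + [[(-0.13-0j), -0.32+0.00j, -0.10-0.00j], [(-0.15-0j), -0.37+0.00j, -0.11-0.00j], [0.03+0.00j, (0.08-0j), 0.02+0.00j]]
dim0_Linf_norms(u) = [0.58, 0.47, 0.59]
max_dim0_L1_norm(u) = 1.23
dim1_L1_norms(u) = [1.06, 0.66, 1.44]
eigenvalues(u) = [(0.4+0.44j), (0.4-0.44j), (-0.48+0j)]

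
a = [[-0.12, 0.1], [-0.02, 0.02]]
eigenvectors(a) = [[-0.99, -0.63], [-0.16, -0.78]]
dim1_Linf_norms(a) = [0.12, 0.02]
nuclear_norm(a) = 0.16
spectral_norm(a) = 0.16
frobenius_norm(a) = 0.16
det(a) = -0.00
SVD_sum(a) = [[-0.12,  0.10], [-0.02,  0.02]] + [[-0.00,-0.00],  [0.0,0.0]]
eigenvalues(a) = [-0.1, 0.0]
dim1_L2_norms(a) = [0.16, 0.03]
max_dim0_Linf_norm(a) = 0.12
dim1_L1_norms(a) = [0.22, 0.04]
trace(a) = -0.10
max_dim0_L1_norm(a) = 0.14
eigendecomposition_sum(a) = [[-0.12, 0.1], [-0.02, 0.02]] + [[-0.00, 0.0], [-0.00, 0.0]]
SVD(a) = [[-0.98, -0.18], [-0.18, 0.98]] @ diag([0.15872507424205204, 0.0025200807239189474]) @ [[0.77, -0.64], [0.64, 0.77]]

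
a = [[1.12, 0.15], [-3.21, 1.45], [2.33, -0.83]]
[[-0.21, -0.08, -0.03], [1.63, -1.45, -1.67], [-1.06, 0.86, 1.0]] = a@[[-0.26, 0.05, 0.1], [0.55, -0.89, -0.93]]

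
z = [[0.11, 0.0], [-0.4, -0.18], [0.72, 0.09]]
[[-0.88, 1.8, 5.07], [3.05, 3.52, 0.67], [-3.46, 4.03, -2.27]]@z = [[2.83, 0.13], [-0.59, -0.57], [-3.63, -0.93]]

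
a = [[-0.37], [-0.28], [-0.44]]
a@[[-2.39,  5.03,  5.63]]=[[0.88, -1.86, -2.08],[0.67, -1.41, -1.58],[1.05, -2.21, -2.48]]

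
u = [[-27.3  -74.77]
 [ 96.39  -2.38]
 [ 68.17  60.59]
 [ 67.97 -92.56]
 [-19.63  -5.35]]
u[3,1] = -92.56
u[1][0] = 96.39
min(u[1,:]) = -2.38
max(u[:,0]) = 96.39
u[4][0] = -19.63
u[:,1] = [-74.77, -2.38, 60.59, -92.56, -5.35]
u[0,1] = -74.77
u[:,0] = [-27.3, 96.39, 68.17, 67.97, -19.63]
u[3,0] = 67.97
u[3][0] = 67.97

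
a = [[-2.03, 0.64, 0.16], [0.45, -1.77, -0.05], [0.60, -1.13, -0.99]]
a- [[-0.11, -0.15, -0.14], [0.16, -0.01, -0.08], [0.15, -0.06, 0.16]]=[[-1.92,  0.79,  0.30],  [0.29,  -1.76,  0.03],  [0.45,  -1.07,  -1.15]]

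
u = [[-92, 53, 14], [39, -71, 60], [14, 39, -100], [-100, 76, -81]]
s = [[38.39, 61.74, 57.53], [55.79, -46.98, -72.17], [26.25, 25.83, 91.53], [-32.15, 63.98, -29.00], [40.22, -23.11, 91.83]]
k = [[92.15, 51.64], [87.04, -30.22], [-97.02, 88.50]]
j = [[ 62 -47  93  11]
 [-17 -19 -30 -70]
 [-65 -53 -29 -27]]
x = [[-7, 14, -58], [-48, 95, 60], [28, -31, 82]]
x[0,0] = -7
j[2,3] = -27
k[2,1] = 88.5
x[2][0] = 28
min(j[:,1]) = -53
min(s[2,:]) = 25.83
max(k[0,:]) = 92.15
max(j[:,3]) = 11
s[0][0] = 38.39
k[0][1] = 51.64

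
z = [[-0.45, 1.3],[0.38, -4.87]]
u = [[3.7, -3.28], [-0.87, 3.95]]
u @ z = [[-2.91, 20.78], [1.89, -20.37]]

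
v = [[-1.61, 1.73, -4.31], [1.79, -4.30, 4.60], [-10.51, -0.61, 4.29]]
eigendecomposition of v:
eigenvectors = [[0.35, 0.49, 0.18], [-0.28, -0.78, 0.91], [-0.90, 0.39, 0.38]]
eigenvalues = [8.15, -7.75, -2.02]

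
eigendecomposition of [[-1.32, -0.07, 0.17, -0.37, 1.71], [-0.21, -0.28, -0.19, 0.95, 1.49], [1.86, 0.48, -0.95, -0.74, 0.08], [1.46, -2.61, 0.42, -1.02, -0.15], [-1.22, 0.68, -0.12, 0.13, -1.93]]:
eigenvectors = [[0.18-0.16j, 0.18+0.16j, -0.31+0.43j, (-0.31-0.43j), (0.06+0j)], [(0.25+0.28j), 0.25-0.28j, 0.04+0.28j, (0.04-0.28j), (0.18+0j)], [(0.07-0.53j), 0.07+0.53j, 0.68+0.00j, (0.68-0j), (0.97+0j)], [(-0.69+0j), -0.69-0.00j, 0.06+0.15j, (0.06-0.15j), 0.16+0.00j], [(0.11+0.17j), (0.11-0.17j), -0.25-0.30j, (-0.25+0.3j), -0.04+0.00j]]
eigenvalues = [(-0.46+1.76j), (-0.46-1.76j), (-1.85+1.16j), (-1.85-1.16j), (-0.87+0j)]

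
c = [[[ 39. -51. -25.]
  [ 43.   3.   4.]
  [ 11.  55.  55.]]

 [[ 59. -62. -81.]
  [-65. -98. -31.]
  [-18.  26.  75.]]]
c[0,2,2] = 55.0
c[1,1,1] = -98.0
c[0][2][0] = 11.0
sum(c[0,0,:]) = -37.0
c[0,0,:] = [39.0, -51.0, -25.0]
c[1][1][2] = -31.0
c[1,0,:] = [59.0, -62.0, -81.0]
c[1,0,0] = 59.0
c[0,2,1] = 55.0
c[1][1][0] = -65.0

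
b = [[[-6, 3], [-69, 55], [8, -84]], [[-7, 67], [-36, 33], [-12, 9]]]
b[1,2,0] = -12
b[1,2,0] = -12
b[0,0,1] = 3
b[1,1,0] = -36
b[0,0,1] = 3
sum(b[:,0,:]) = 57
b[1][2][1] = 9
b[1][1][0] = -36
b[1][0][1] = 67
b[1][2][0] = -12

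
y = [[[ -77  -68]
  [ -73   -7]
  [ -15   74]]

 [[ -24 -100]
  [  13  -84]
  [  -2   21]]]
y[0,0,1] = -68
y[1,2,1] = 21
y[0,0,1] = -68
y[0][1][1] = -7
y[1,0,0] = -24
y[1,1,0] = 13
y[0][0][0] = -77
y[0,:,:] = [[-77, -68], [-73, -7], [-15, 74]]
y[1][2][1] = 21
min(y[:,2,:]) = -15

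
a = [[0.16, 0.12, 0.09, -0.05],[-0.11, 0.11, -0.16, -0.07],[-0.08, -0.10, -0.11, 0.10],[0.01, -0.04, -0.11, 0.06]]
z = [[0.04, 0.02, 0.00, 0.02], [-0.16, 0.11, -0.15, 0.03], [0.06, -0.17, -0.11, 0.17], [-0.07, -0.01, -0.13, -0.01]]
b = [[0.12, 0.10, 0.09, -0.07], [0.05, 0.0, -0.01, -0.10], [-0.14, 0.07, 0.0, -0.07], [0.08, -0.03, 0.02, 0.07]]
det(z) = 0.00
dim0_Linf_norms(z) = [0.16, 0.17, 0.15, 0.17]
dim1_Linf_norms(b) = [0.12, 0.1, 0.14, 0.08]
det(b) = -0.00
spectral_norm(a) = 0.32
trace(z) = 0.03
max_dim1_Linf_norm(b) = 0.14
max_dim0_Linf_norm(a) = 0.16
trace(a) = 0.22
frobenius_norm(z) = 0.40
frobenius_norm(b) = 0.30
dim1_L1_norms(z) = [0.08, 0.45, 0.51, 0.22]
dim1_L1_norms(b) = [0.38, 0.16, 0.28, 0.2]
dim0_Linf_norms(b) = [0.14, 0.1, 0.09, 0.1]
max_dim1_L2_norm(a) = 0.23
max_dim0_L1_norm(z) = 0.39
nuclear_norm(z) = 0.66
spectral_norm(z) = 0.28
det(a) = 0.00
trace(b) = 0.19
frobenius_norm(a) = 0.40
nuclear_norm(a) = 0.66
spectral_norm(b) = 0.22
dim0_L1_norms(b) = [0.39, 0.2, 0.12, 0.31]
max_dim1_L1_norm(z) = 0.51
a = b + z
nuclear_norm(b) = 0.50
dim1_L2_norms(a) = [0.22, 0.23, 0.2, 0.13]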